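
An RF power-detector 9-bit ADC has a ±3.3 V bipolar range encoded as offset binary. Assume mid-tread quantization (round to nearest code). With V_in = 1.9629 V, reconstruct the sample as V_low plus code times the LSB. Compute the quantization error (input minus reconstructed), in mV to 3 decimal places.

3.525 mV

One LSB is 6.6 V / 512 = 12.891 mV.
Scaled input = 408.2735 LSBs, so code = 408.
Reconstructed: 1.959375 V.
V_in − V_rec = 0.003525 V = 3.525 mV.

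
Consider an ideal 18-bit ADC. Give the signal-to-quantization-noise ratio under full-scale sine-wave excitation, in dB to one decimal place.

SNR ≈ 6.02·N + 1.76 dB = 6.02·18 + 1.76 = 110.12 dB.

110.1 dB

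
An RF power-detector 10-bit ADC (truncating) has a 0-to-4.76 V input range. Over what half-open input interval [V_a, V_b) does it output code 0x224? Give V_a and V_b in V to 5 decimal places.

[2.54734 V, 2.55199 V)

LSB = 4.76/2^10 = 4.648 mV.
Code 0x224 = 548 decimal.
V_a = V_low + 548·LSB = 2.54734 V; V_b = V_low + 549·LSB = 2.55199 V.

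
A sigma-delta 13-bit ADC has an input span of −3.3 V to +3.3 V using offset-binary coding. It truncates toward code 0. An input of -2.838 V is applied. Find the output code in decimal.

Full-scale span = 6.6 V; LSB = 6.6/2^13 = 0.806 mV.
(V_in − V_low)/LSB = (-2.838 − (−3.3)) / 0.000805664 = 573.440.
So the output code is 573.

code 573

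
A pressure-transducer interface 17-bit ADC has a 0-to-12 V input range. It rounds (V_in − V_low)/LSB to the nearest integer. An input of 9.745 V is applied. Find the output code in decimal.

code 106441

With 131072 levels over 12 V, one step is 91.55 µV.
(9.745 − 0) / 9.15527e-05 = 106441.387 LSBs.
Round → code 106441.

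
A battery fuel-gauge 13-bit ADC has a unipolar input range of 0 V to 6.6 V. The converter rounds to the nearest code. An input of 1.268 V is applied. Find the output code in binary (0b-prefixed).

code 0b11000100110 (decimal 1574)

LSB = 6.6 V / 8192 = 0.806 mV.
Input sits at 1573.857 steps above V_low.
round(1573.857) = 1574.
In binary (0b-prefixed): 0b11000100110.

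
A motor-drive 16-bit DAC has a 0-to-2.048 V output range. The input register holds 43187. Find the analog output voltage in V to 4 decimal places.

LSB = 2.048 V / 2^16 = 31.25 µV.
V_out = 0 + 43187 × 3.125e-05 V = 1.34959 V.

1.3496 V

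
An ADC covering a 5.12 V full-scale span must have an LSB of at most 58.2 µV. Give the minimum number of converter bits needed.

17 bits

Number of steps required ≥ 5.12 V / 58.2 µV = 87972.51.
Need 2^N ≥ 87972.51; 2^16 = 65536, 2^17 = 131072.
Minimum N = 17.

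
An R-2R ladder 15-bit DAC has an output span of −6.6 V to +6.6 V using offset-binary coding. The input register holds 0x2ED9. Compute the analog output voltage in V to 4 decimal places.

LSB = 13.2 V / 2^15 = 402.83 µV.
Code 0x2ED9 = 11993 decimal.
V_out = (−6.6) + 11993 × 0.000402832 V = -1.76884 V.

-1.7688 V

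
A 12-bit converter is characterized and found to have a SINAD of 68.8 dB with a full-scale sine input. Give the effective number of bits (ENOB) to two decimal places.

11.14 bits

ENOB = (SINAD − 1.76) / 6.02 = (68.8 − 1.76)/6.02 = 11.136.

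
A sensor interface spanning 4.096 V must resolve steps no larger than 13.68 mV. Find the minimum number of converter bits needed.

Number of steps required ≥ 4.096 V / 13.68 mV = 299.42.
Need 2^N ≥ 299.42; 2^8 = 256, 2^9 = 512.
Minimum N = 9.

9 bits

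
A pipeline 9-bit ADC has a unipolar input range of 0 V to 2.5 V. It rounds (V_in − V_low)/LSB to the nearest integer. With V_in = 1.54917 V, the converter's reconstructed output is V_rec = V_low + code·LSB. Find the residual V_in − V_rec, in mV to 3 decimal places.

One LSB is 2.5 V / 512 = 4.883 mV.
(1.54917 − 0)/0.00488281 = 317.2700; round gives code 317.
Code 317 maps back to 0 + 317×0.00488281 V = 1.5478516 V.
Error = 1.54917 − 1.5478516 = 0.00131844 V = 1.318 mV.

1.318 mV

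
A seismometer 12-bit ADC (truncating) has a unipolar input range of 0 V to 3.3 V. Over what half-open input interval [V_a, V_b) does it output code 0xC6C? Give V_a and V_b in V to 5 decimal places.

[2.56201 V, 2.56282 V)

LSB = 3.3/2^12 = 0.806 mV.
Code 0xC6C = 3180 decimal.
V_a = V_low + 3180·LSB = 2.56201 V; V_b = V_low + 3181·LSB = 2.56282 V.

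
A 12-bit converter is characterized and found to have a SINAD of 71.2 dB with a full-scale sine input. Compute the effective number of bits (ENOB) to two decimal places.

11.53 bits

ENOB = (SINAD − 1.76) / 6.02 = (71.2 − 1.76)/6.02 = 11.535.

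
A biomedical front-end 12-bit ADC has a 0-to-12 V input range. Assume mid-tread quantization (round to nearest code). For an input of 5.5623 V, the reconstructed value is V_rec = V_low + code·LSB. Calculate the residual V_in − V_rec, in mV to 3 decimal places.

-1.177 mV

Step size: 12 V ÷ 2^12 = 2.930 mV.
(V_in − V_low)/LSB = (5.5623 − 0)/0.00292969 = 1898.5984 → code 1899 (round).
V_rec = 0 + 1899·0.00292969 = 5.5634766 V.
Difference: -0.00117656 V → -1.177 mV.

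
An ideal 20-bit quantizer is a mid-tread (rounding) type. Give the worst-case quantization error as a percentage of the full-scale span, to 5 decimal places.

0.00005 %

Rounding → worst-case error = ½ LSB = V_FS/2^21, so 100/2097152 = 4.76837e-05 % of full scale.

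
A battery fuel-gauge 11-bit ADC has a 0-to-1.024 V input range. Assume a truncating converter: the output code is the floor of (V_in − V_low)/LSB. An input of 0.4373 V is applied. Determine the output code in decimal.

LSB = 1.024 V / 2048 = 0.500 mV.
(0.4373 − 0) / 0.0005 = 874.600 LSBs.
⌊·⌋(874.600) = 874.

code 874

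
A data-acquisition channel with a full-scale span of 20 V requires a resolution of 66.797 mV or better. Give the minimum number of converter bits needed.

9 bits

Number of steps required ≥ 20 V / 66.797 mV = 299.41.
Need 2^N ≥ 299.41; 2^8 = 256, 2^9 = 512.
Minimum N = 9.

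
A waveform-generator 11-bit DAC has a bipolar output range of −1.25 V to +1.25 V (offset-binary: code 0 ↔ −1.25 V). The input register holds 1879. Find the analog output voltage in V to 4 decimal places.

LSB = 2.5 V / 2^11 = 1.221 mV.
V_out = (−1.25) + 1879 × 0.0012207 V = 1.0437 V.

1.0437 V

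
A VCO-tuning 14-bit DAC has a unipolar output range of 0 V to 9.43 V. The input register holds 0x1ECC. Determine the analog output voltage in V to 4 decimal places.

4.5377 V

LSB = 9.43 V / 2^14 = 0.576 mV.
Code 0x1ECC = 7884 decimal.
V_out = 0 + 7884 × 0.000575562 V = 4.53773 V.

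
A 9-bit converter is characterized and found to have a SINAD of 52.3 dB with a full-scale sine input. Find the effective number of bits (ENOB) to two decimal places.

ENOB = (SINAD − 1.76) / 6.02 = (52.3 − 1.76)/6.02 = 8.395.

8.40 bits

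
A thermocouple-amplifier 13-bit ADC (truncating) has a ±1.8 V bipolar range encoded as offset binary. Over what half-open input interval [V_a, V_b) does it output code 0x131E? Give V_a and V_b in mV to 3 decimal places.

[350.684 mV, 351.123 mV)

LSB = 3.6/2^13 = 439.45 µV.
Code 0x131E = 4894 decimal.
V_a = V_low + 4894·LSB = 0.350684 V; V_b = V_low + 4895·LSB = 0.351123 V.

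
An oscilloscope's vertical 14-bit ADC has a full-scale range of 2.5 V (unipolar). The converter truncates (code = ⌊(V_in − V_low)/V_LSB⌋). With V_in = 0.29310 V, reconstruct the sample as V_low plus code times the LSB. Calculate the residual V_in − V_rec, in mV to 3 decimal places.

0.131 mV

One LSB is 2.5 V / 16384 = 152.59 µV.
Scaled input = 1920.8602 LSBs, so code = 1920.
Reconstructed: 0.29296875 V.
Difference: 0.00013125 V → 0.131 mV.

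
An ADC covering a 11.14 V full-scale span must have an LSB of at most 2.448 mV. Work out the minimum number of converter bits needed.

Number of steps required ≥ 11.14 V / 2.448 mV = 4550.65.
Need 2^N ≥ 4550.65; 2^12 = 4096, 2^13 = 8192.
Minimum N = 13.

13 bits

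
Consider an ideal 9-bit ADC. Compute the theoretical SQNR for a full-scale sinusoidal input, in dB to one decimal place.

SNR ≈ 6.02·N + 1.76 dB = 6.02·9 + 1.76 = 55.94 dB.

55.9 dB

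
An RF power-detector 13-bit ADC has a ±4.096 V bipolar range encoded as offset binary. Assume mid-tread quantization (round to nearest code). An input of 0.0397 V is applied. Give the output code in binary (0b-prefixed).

code 0b1000000101000 (decimal 4136)

LSB = 8.192 V / 8192 = 1.000 mV.
(0.0397 − (−4.096)) / 0.001 = 4135.700 LSBs.
round(4135.700) = 4136.
In binary (0b-prefixed): 0b1000000101000.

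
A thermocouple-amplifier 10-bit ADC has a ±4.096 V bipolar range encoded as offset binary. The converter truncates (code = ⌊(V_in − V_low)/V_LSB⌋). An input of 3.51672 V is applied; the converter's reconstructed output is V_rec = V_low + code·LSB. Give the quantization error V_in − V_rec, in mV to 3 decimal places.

4.720 mV

LSB = 8.192/2^10 = 8.000 mV.
(3.51672 − (−4.096))/0.008 = 951.5900; ⌊·⌋ gives code 951.
Reconstructed: 3.512 V.
V_in − V_rec = 0.00472 V = 4.720 mV.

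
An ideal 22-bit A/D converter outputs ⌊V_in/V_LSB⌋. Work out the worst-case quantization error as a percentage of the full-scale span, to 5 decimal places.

Truncating → worst-case error = 1 LSB = V_FS/2^22, so 100/4194304 = 2.38419e-05 % of full scale.

0.00002 %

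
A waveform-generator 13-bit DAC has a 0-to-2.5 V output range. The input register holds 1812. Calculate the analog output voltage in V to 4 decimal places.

LSB = 2.5 V / 2^13 = 305.18 µV.
V_out = 0 + 1812 × 0.000305176 V = 0.552979 V.

0.5530 V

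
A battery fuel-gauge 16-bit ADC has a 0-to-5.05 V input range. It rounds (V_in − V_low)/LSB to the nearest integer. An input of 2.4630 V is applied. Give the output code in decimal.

code 31963

Full-scale span = 5.05 V; LSB = 5.05/2^16 = 77.06 µV.
Input sits at 31963.400 steps above V_low.
round(31963.400) = 31963.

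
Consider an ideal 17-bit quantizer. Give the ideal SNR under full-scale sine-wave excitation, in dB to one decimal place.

SNR ≈ 6.02·N + 1.76 dB = 6.02·17 + 1.76 = 104.10 dB.

104.1 dB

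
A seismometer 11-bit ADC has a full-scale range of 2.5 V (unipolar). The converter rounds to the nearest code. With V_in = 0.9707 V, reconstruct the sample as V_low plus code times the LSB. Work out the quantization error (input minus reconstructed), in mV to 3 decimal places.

0.241 mV

LSB = 2.5/2^11 = 1.221 mV.
(0.9707 − 0)/0.0012207 = 795.1974; round gives code 795.
V_rec = 0 + 795·0.0012207 = 0.97045898 V.
V_in − V_rec = 0.000241016 V = 0.241 mV.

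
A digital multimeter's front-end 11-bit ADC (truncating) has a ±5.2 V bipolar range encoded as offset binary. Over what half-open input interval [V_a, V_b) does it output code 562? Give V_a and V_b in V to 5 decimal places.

LSB = 10.4/2^11 = 5.078 mV.
V_a = V_low + 562·LSB = -2.34609 V; V_b = V_low + 563·LSB = -2.34102 V.

[-2.34609 V, -2.34102 V)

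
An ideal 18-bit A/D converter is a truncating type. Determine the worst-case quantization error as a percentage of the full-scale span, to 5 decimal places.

0.00038 %

Truncating → worst-case error = 1 LSB = V_FS/2^18, so 100/262144 = 0.00038147 % of full scale.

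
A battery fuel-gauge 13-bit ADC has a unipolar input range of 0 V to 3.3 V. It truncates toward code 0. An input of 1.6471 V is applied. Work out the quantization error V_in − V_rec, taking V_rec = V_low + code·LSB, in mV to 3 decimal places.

One LSB is 3.3 V / 8192 = 402.83 µV.
(V_in − V_low)/LSB = (1.6471 − 0)/0.000402832 = 4088.8010 → code 4088 (floor).
Code 4088 maps back to 0 + 4088×0.000402832 V = 1.6467773 V.
Error = 1.6471 − 1.6467773 = 0.000322656 V = 0.323 mV.

0.323 mV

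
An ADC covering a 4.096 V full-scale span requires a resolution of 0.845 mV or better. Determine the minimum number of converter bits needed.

Number of steps required ≥ 4.096 V / 0.845 mV = 4847.34.
Need 2^N ≥ 4847.34; 2^12 = 4096, 2^13 = 8192.
Minimum N = 13.

13 bits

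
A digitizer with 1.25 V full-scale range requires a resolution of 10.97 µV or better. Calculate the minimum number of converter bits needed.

17 bits

Number of steps required ≥ 1.25 V / 10.97 µV = 113947.13.
Need 2^N ≥ 113947.13; 2^16 = 65536, 2^17 = 131072.
Minimum N = 17.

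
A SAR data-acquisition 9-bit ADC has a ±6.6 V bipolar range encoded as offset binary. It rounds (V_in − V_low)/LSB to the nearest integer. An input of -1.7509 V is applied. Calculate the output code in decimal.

LSB = 13.2 V / 512 = 25.781 mV.
(V_in − V_low)/LSB = (-1.7509 − (−6.6)) / 0.0257812 = 188.086.
So the output code is 188.

code 188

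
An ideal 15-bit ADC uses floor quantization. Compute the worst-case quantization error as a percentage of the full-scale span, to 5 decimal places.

0.00305 %

Truncating → worst-case error = 1 LSB = V_FS/2^15, so 100/32768 = 0.00305176 % of full scale.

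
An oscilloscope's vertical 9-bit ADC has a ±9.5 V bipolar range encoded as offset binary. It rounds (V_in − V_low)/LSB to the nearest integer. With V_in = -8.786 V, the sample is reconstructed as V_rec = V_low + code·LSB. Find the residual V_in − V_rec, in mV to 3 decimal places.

LSB = 19/2^9 = 37.109 mV.
(V_in − V_low)/LSB = (-8.786 − (−9.5))/0.0371094 = 19.2404 → code 19 (round).
Code 19 maps back to (−9.5) + 19×0.0371094 V = -8.7949219 V.
Error = -8.786 − (−8.7949219) = 0.00892187 V = 8.922 mV.

8.922 mV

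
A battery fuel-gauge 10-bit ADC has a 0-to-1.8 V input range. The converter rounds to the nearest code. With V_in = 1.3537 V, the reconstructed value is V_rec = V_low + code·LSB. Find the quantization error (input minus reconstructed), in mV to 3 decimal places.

One LSB is 1.8 V / 1024 = 1.758 mV.
Scaled input = 770.1049 LSBs, so code = 770.
Reconstructed: 1.3535156 V.
Difference: 0.000184375 V → 0.184 mV.

0.184 mV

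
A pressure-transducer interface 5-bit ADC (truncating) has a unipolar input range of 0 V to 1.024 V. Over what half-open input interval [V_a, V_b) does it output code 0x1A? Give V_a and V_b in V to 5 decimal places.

[0.83200 V, 0.86400 V)

LSB = 1.024/2^5 = 32.000 mV.
Code 0x1A = 26 decimal.
V_a = V_low + 26·LSB = 0.832 V; V_b = V_low + 27·LSB = 0.864 V.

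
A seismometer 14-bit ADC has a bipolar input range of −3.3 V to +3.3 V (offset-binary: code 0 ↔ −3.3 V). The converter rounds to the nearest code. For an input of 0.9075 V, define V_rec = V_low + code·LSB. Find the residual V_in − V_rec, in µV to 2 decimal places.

One LSB is 6.6 V / 16384 = 402.83 µV.
Scaled input = 10444.8000 LSBs, so code = 10445.
V_rec = (−3.3) + 10445·0.000402832 = 0.90758057 V.
Difference: -8.05664e-05 V → -80.57 µV.

-80.57 µV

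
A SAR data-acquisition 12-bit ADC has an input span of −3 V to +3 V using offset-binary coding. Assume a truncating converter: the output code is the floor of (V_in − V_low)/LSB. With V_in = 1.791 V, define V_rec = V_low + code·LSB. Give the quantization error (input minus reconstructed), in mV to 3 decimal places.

Step size: 6 V ÷ 2^12 = 1.465 mV.
Scaled input = 3270.6560 LSBs, so code = 3270.
Code 3270 maps back to (−3) + 3270×0.00146484 V = 1.7900391 V.
V_in − V_rec = 0.000960937 V = 0.961 mV.

0.961 mV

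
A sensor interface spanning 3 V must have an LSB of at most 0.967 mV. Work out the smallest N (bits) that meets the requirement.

Number of steps required ≥ 3 V / 0.967 mV = 3102.38.
Need 2^N ≥ 3102.38; 2^11 = 2048, 2^12 = 4096.
Minimum N = 12.

12 bits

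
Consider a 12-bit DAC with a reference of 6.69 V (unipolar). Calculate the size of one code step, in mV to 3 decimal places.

Full-scale span = 6.69 V.
LSB = 6.69 / 2^12 = 6.69 / 4096 = 0.0016333 V = 1.633 mV.

1.633 mV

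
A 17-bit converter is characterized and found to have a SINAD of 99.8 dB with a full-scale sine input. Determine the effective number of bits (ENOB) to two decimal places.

ENOB = (SINAD − 1.76) / 6.02 = (99.8 − 1.76)/6.02 = 16.286.

16.29 bits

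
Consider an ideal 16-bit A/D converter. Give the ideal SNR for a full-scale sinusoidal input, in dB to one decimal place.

98.1 dB

SNR ≈ 6.02·N + 1.76 dB = 6.02·16 + 1.76 = 98.08 dB.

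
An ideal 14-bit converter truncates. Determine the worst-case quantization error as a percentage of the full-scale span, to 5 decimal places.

0.00610 %

Truncating → worst-case error = 1 LSB = V_FS/2^14, so 100/16384 = 0.00610352 % of full scale.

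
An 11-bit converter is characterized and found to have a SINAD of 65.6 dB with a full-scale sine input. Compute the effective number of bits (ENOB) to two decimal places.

ENOB = (SINAD − 1.76) / 6.02 = (65.6 − 1.76)/6.02 = 10.605.

10.60 bits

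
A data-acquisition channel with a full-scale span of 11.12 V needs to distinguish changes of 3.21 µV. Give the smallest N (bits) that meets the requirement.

Number of steps required ≥ 11.12 V / 3.21 µV = 3464174.45.
Need 2^N ≥ 3464174.45; 2^21 = 2097152, 2^22 = 4194304.
Minimum N = 22.

22 bits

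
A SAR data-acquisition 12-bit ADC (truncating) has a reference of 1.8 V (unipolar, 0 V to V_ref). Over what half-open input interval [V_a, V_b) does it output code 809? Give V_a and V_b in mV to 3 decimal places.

LSB = 1.8/2^12 = 439.45 µV.
V_a = V_low + 809·LSB = 0.355518 V; V_b = V_low + 810·LSB = 0.355957 V.

[355.518 mV, 355.957 mV)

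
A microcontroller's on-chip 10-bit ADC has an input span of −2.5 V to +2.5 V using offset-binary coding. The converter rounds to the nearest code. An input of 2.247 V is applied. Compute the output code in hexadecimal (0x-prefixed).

code 0x3CC (decimal 972)

LSB = 5 V / 1024 = 4.883 mV.
(V_in − V_low)/LSB = (2.247 − (−2.5)) / 0.00488281 = 972.186.
So the output code is 972.
In hexadecimal (0x-prefixed): 0x3CC.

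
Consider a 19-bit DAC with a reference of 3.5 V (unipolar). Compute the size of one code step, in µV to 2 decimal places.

6.68 µV

Full-scale span = 3.5 V.
LSB = 3.5 / 2^19 = 3.5 / 524288 = 6.67572e-06 V = 6.68 µV.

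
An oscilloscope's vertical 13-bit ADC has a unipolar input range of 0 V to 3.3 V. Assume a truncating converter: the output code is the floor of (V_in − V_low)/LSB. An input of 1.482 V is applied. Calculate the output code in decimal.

With 8192 levels over 3.3 V, one step is 402.83 µV.
Input sits at 3678.953 steps above V_low.
⌊·⌋(3678.953) = 3678.

code 3678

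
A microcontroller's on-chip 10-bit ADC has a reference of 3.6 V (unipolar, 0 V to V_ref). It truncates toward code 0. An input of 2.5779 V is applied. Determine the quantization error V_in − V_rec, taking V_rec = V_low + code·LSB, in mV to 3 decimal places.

One LSB is 3.6 V / 1024 = 3.516 mV.
(2.5779 − 0)/0.00351563 = 733.2693; ⌊·⌋ gives code 733.
Reconstructed: 2.5769531 V.
Error = 2.5779 − 2.5769531 = 0.000946875 V = 0.947 mV.

0.947 mV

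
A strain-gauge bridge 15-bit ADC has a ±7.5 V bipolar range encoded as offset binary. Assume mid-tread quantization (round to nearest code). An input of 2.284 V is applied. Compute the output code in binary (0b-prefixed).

With 32768 levels over 15 V, one step is 457.76 µV.
(V_in − V_low)/LSB = (2.284 − (−7.5)) / 0.000457764 = 21373.474.
Round → code 21373.
In binary (0b-prefixed): 0b101001101111101.

code 0b101001101111101 (decimal 21373)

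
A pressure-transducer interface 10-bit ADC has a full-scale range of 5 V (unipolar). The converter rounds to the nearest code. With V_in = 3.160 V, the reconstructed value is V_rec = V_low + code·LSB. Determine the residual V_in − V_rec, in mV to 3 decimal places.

0.820 mV

One LSB is 5 V / 1024 = 4.883 mV.
(3.160 − 0)/0.00488281 = 647.1680; round gives code 647.
Reconstructed: 3.1591797 V.
Difference: 0.000820312 V → 0.820 mV.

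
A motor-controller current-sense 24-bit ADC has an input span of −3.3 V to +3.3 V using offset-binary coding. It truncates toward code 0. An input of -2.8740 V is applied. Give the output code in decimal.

code 1082893

With 16777216 levels over 6.6 V, one step is 0.39 µV.
Input sits at 1082893.033 steps above V_low.
⌊·⌋(1082893.033) = 1082893.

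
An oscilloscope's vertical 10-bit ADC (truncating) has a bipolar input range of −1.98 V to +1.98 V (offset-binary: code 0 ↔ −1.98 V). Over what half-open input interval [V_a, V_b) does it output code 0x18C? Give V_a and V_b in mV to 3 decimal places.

LSB = 3.96/2^10 = 3.867 mV.
Code 0x18C = 396 decimal.
V_a = V_low + 396·LSB = -0.448594 V; V_b = V_low + 397·LSB = -0.444727 V.

[-448.594 mV, -444.727 mV)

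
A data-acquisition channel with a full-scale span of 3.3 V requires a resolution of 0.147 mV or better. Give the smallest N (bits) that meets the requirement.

Number of steps required ≥ 3.3 V / 0.147 mV = 22448.98.
Need 2^N ≥ 22448.98; 2^14 = 16384, 2^15 = 32768.
Minimum N = 15.

15 bits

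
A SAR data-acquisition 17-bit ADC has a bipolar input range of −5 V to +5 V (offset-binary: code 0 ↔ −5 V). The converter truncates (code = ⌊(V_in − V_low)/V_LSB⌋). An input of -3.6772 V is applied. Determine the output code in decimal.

Full-scale span = 10 V; LSB = 10/2^17 = 76.29 µV.
(V_in − V_low)/LSB = (-3.6772 − (−5)) / 7.62939e-05 = 17338.204.
Floor → code 17338.

code 17338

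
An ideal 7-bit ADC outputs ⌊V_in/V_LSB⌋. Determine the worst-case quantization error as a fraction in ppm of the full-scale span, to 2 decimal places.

Truncating → worst-case error = 1 LSB = V_FS/2^7, so 1e+06/128 = 7812.5 ppm of full scale.

7812.50 ppm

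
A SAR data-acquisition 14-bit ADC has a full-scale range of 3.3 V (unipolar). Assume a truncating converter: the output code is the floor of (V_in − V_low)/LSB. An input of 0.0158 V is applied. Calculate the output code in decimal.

code 78

LSB = 3.3 V / 16384 = 201.42 µV.
Input sits at 78.445 steps above V_low.
Floor → code 78.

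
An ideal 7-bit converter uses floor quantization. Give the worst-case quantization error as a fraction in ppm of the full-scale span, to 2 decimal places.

7812.50 ppm

Truncating → worst-case error = 1 LSB = V_FS/2^7, so 1e+06/128 = 7812.5 ppm of full scale.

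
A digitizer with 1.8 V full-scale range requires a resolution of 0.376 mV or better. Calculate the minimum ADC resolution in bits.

Number of steps required ≥ 1.8 V / 0.376 mV = 4787.23.
Need 2^N ≥ 4787.23; 2^12 = 4096, 2^13 = 8192.
Minimum N = 13.

13 bits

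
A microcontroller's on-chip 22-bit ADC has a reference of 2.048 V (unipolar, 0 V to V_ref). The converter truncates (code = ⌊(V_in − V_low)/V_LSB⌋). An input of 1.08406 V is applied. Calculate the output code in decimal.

Full-scale span = 2.048 V; LSB = 2.048/2^22 = 0.49 µV.
(V_in − V_low)/LSB = (1.08406 − 0) / 4.88281e-07 = 2220154.880.
So the output code is 2220154.

code 2220154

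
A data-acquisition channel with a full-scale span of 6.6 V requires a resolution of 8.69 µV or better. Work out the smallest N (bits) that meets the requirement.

Number of steps required ≥ 6.6 V / 8.69 µV = 759493.67.
Need 2^N ≥ 759493.67; 2^19 = 524288, 2^20 = 1048576.
Minimum N = 20.

20 bits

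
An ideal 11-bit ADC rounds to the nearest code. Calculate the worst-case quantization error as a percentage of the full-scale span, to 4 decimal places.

Rounding → worst-case error = ½ LSB = V_FS/2^12, so 100/4096 = 0.0244141 % of full scale.

0.0244 %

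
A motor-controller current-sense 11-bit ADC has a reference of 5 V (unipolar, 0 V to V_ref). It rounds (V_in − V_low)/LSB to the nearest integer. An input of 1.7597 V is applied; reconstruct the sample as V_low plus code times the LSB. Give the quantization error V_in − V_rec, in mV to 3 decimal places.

LSB = 5/2^11 = 2.441 mV.
(V_in − V_low)/LSB = (1.7597 − 0)/0.00244141 = 720.7731 → code 721 (round).
Reconstructed: 1.7602539 V.
V_in − V_rec = -0.000553906 V = -0.554 mV.

-0.554 mV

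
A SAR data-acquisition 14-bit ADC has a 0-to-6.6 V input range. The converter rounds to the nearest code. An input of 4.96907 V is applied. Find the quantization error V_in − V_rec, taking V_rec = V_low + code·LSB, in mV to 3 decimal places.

Step size: 6.6 V ÷ 2^14 = 402.83 µV.
(4.96907 − 0)/0.000402832 = 12335.3398; round gives code 12335.
Reconstructed: 4.9689331 V.
Error = 4.96907 − 4.9689331 = 0.000136895 V = 0.137 mV.

0.137 mV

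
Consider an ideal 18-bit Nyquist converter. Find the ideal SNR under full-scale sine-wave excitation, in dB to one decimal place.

SNR ≈ 6.02·N + 1.76 dB = 6.02·18 + 1.76 = 110.12 dB.

110.1 dB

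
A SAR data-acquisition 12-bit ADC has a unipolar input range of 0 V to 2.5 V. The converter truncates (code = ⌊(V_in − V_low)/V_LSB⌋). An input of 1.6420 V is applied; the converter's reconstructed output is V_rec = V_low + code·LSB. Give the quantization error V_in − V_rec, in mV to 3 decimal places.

0.154 mV

One LSB is 2.5 V / 4096 = 0.610 mV.
Scaled input = 2690.2528 LSBs, so code = 2690.
Code 2690 maps back to 0 + 2690×0.000610352 V = 1.6418457 V.
Error = 1.6420 − 1.6418457 = 0.000154297 V = 0.154 mV.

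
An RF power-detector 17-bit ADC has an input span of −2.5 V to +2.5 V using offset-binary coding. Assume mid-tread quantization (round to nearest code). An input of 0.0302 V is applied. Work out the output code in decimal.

code 66328

Full-scale span = 5 V; LSB = 5/2^17 = 38.15 µV.
Input sits at 66327.675 steps above V_low.
So the output code is 66328.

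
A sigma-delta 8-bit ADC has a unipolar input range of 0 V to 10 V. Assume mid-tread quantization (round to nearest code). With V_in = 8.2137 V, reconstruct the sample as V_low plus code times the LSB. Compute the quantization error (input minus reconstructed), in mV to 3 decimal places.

10.575 mV

Step size: 10 V ÷ 2^8 = 39.062 mV.
Scaled input = 210.2707 LSBs, so code = 210.
Code 210 maps back to 0 + 210×0.0390625 V = 8.203125 V.
Error = 8.2137 − 8.203125 = 0.010575 V = 10.575 mV.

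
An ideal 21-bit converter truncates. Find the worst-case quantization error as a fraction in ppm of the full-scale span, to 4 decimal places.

Truncating → worst-case error = 1 LSB = V_FS/2^21, so 1e+06/2097152 = 0.476837 ppm of full scale.

0.4768 ppm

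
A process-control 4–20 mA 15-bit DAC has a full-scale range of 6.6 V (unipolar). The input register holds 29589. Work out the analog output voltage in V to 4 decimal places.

LSB = 6.6 V / 2^15 = 201.42 µV.
V_out = 0 + 29589 × 0.000201416 V = 5.9597 V.

5.9597 V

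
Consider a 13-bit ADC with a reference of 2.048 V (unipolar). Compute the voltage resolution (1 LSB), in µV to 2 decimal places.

250.00 µV

Full-scale span = 2.048 V.
LSB = 2.048 / 2^13 = 2.048 / 8192 = 0.00025 V = 250.00 µV.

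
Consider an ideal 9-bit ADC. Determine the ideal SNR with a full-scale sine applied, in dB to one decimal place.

SNR ≈ 6.02·N + 1.76 dB = 6.02·9 + 1.76 = 55.94 dB.

55.9 dB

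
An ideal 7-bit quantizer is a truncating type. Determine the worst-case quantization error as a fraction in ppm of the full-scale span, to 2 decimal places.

Truncating → worst-case error = 1 LSB = V_FS/2^7, so 1e+06/128 = 7812.5 ppm of full scale.

7812.50 ppm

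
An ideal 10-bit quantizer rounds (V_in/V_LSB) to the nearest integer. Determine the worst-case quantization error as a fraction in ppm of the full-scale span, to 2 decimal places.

Rounding → worst-case error = ½ LSB = V_FS/2^11, so 1e+06/2048 = 488.281 ppm of full scale.

488.28 ppm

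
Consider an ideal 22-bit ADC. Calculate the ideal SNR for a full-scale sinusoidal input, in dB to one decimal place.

SNR ≈ 6.02·N + 1.76 dB = 6.02·22 + 1.76 = 134.20 dB.

134.2 dB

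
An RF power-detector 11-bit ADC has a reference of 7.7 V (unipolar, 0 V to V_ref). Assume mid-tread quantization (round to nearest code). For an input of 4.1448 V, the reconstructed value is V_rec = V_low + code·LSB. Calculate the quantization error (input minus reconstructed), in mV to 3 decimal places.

1.538 mV

LSB = 7.7/2^11 = 3.760 mV.
Scaled input = 1102.4091 LSBs, so code = 1102.
Reconstructed: 4.1432617 V.
Difference: 0.00153828 V → 1.538 mV.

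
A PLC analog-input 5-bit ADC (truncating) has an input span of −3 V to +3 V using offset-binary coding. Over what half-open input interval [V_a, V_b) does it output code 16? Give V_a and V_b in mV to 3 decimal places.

LSB = 6/2^5 = 187.500 mV.
V_a = V_low + 16·LSB = 0 V; V_b = V_low + 17·LSB = 0.1875 V.

[0.000 mV, 187.500 mV)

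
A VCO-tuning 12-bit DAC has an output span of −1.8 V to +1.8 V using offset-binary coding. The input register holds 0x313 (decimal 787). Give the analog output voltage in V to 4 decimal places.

LSB = 3.6 V / 2^12 = 0.879 mV.
Code 0x313 = 787 decimal.
V_out = (−1.8) + 787 × 0.000878906 V = -1.1083 V.

-1.1083 V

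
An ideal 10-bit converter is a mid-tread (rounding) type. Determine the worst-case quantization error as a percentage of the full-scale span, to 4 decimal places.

Rounding → worst-case error = ½ LSB = V_FS/2^11, so 100/2048 = 0.0488281 % of full scale.

0.0488 %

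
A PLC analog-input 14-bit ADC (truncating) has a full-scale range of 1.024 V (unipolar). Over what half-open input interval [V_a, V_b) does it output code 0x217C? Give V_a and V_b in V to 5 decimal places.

LSB = 1.024/2^14 = 62.50 µV.
Code 0x217C = 8572 decimal.
V_a = V_low + 8572·LSB = 0.53575 V; V_b = V_low + 8573·LSB = 0.535813 V.

[0.53575 V, 0.53581 V)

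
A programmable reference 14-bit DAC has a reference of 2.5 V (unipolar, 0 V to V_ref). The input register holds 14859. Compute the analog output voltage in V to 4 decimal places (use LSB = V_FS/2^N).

2.2673 V

LSB = 2.5 V / 2^14 = 152.59 µV.
V_out = 0 + 14859 × 0.000152588 V = 2.2673 V.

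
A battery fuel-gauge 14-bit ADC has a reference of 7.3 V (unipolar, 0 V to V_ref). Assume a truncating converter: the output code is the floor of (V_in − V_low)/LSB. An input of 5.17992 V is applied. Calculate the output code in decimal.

code 11625

LSB = 7.3 V / 16384 = 445.56 µV.
(5.17992 − 0) / 0.000445557 = 11625.727 LSBs.
⌊·⌋(11625.727) = 11625.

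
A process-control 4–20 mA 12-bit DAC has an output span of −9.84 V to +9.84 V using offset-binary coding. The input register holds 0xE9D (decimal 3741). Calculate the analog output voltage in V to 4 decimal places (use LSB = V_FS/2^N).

LSB = 19.68 V / 2^12 = 4.805 mV.
Code 0xE9D = 3741 decimal.
V_out = (−9.84) + 3741 × 0.00480469 V = 8.13434 V.

8.1343 V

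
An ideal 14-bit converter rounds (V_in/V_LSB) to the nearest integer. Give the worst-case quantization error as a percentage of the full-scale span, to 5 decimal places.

Rounding → worst-case error = ½ LSB = V_FS/2^15, so 100/32768 = 0.00305176 % of full scale.

0.00305 %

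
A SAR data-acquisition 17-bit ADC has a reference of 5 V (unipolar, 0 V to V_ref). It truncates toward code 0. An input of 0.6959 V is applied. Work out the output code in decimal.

With 131072 levels over 5 V, one step is 38.15 µV.
(V_in − V_low)/LSB = (0.6959 − 0) / 3.8147e-05 = 18242.601.
Floor → code 18242.

code 18242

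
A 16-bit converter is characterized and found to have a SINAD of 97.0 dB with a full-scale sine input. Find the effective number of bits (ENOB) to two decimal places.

ENOB = (SINAD − 1.76) / 6.02 = (97.0 − 1.76)/6.02 = 15.821.

15.82 bits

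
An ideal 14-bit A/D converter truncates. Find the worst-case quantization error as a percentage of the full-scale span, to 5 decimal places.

Truncating → worst-case error = 1 LSB = V_FS/2^14, so 100/16384 = 0.00610352 % of full scale.

0.00610 %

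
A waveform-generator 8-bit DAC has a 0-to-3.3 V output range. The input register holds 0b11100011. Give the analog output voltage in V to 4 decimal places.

2.9262 V

LSB = 3.3 V / 2^8 = 12.891 mV.
Code 0b11100011 = 227 decimal.
V_out = 0 + 227 × 0.0128906 V = 2.92617 V.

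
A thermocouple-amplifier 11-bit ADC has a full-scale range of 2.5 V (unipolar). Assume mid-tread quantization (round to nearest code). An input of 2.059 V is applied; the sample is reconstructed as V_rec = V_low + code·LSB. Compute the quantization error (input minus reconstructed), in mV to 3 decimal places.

LSB = 2.5/2^11 = 1.221 mV.
(V_in − V_low)/LSB = (2.059 − 0)/0.0012207 = 1686.7328 → code 1687 (round).
Code 1687 maps back to 0 + 1687×0.0012207 V = 2.0593262 V.
Difference: -0.000326172 V → -0.326 mV.

-0.326 mV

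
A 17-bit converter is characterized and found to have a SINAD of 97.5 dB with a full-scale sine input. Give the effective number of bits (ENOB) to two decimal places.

15.90 bits

ENOB = (SINAD − 1.76) / 6.02 = (97.5 − 1.76)/6.02 = 15.904.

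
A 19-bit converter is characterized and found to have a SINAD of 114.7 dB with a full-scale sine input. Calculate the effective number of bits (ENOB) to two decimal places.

18.76 bits

ENOB = (SINAD − 1.76) / 6.02 = (114.7 − 1.76)/6.02 = 18.761.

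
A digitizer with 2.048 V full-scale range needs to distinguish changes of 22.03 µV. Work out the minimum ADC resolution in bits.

17 bits

Number of steps required ≥ 2.048 V / 22.03 µV = 92964.14.
Need 2^N ≥ 92964.14; 2^16 = 65536, 2^17 = 131072.
Minimum N = 17.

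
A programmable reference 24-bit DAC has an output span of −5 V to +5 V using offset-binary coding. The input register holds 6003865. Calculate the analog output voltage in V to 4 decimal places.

-1.4214 V

LSB = 10 V / 2^24 = 0.60 µV.
V_out = (−5) + 6003865 × 5.96046e-07 V = -1.42142 V.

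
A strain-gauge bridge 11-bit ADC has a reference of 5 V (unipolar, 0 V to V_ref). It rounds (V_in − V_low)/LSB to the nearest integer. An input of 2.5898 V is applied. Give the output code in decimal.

code 1061

Full-scale span = 5 V; LSB = 5/2^11 = 2.441 mV.
(V_in − V_low)/LSB = (2.5898 − 0) / 0.00244141 = 1060.782.
Round → code 1061.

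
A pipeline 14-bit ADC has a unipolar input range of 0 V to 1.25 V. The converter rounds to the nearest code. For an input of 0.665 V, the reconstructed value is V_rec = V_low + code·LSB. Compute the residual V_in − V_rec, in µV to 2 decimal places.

21.97 µV

One LSB is 1.25 V / 16384 = 76.29 µV.
(V_in − V_low)/LSB = (0.665 − 0)/7.62939e-05 = 8716.2880 → code 8716 (round).
V_rec = 0 + 8716·7.62939e-05 = 0.66497803 V.
Difference: 2.19727e-05 V → 21.97 µV.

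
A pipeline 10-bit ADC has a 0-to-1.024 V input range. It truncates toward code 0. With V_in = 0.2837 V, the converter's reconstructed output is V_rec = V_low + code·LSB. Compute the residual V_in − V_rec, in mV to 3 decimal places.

LSB = 1.024/2^10 = 1.000 mV.
(0.2837 − 0)/0.001 = 283.7000; ⌊·⌋ gives code 283.
Code 283 maps back to 0 + 283×0.001 V = 0.283 V.
Error = 0.2837 − 0.283 = 0.0007 V = 0.700 mV.

0.700 mV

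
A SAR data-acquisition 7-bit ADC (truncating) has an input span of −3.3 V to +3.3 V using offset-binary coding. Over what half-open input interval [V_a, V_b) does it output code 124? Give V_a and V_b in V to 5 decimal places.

LSB = 6.6/2^7 = 51.562 mV.
V_a = V_low + 124·LSB = 3.09375 V; V_b = V_low + 125·LSB = 3.14531 V.

[3.09375 V, 3.14531 V)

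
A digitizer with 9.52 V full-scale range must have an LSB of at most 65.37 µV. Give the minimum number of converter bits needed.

Number of steps required ≥ 9.52 V / 65.37 µV = 145632.55.
Need 2^N ≥ 145632.55; 2^17 = 131072, 2^18 = 262144.
Minimum N = 18.

18 bits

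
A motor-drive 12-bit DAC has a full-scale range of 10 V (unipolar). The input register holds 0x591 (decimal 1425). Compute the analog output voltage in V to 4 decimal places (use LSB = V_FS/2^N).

LSB = 10 V / 2^12 = 2.441 mV.
Code 0x591 = 1425 decimal.
V_out = 0 + 1425 × 0.00244141 V = 3.479 V.

3.4790 V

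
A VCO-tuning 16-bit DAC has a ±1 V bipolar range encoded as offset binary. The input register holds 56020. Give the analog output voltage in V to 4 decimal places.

0.7096 V

LSB = 2 V / 2^16 = 30.52 µV.
V_out = (−1) + 56020 × 3.05176e-05 V = 0.709595 V.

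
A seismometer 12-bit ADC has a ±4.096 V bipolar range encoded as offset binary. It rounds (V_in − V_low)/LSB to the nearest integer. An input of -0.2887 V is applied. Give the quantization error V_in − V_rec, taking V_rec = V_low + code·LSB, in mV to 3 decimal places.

-0.700 mV

Step size: 8.192 V ÷ 2^12 = 2.000 mV.
(V_in − V_low)/LSB = (-0.2887 − (−4.096))/0.002 = 1903.6500 → code 1904 (round).
V_rec = (−4.096) + 1904·0.002 = -0.288 V.
Error = -0.2887 − (−0.288) = -0.0007 V = -0.700 mV.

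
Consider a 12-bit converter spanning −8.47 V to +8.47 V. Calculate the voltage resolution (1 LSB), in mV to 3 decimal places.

4.136 mV

Full-scale span = 16.94 V.
LSB = 16.94 / 2^12 = 16.94 / 4096 = 0.00413574 V = 4.136 mV.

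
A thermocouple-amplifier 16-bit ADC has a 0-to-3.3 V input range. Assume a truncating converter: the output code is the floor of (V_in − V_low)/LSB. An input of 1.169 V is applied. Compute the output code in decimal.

LSB = 3.3 V / 65536 = 50.35 µV.
Input sits at 23215.632 steps above V_low.
⌊·⌋(23215.632) = 23215.

code 23215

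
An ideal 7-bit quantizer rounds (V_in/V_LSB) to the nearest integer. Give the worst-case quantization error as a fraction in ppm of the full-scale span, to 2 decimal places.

3906.25 ppm

Rounding → worst-case error = ½ LSB = V_FS/2^8, so 1e+06/256 = 3906.25 ppm of full scale.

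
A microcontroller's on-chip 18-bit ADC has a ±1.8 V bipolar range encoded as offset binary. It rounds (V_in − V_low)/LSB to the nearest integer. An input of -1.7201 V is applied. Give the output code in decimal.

code 5818

Full-scale span = 3.6 V; LSB = 3.6/2^18 = 13.73 µV.
Input sits at 5818.140 steps above V_low.
So the output code is 5818.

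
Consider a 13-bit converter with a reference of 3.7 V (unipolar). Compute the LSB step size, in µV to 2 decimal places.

Full-scale span = 3.7 V.
LSB = 3.7 / 2^13 = 3.7 / 8192 = 0.00045166 V = 451.66 µV.

451.66 µV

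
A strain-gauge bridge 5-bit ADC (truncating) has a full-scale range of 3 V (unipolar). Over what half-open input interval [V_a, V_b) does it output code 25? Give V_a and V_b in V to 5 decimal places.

[2.34375 V, 2.43750 V)

LSB = 3/2^5 = 93.750 mV.
V_a = V_low + 25·LSB = 2.34375 V; V_b = V_low + 26·LSB = 2.4375 V.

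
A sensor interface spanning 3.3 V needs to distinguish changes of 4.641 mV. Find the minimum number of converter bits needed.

10 bits

Number of steps required ≥ 3.3 V / 4.641 mV = 711.05.
Need 2^N ≥ 711.05; 2^9 = 512, 2^10 = 1024.
Minimum N = 10.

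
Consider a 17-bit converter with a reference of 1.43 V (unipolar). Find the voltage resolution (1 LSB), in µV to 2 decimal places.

Full-scale span = 1.43 V.
LSB = 1.43 / 2^17 = 1.43 / 131072 = 1.091e-05 V = 10.91 µV.

10.91 µV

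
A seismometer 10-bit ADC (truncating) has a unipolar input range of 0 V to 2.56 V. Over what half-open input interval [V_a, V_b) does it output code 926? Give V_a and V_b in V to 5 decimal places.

[2.31500 V, 2.31750 V)

LSB = 2.56/2^10 = 2.500 mV.
V_a = V_low + 926·LSB = 2.315 V; V_b = V_low + 927·LSB = 2.3175 V.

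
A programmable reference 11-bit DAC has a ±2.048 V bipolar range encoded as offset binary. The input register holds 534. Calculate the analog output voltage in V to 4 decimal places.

LSB = 4.096 V / 2^11 = 2.000 mV.
V_out = (−2.048) + 534 × 0.002 V = -0.98 V.

-0.9800 V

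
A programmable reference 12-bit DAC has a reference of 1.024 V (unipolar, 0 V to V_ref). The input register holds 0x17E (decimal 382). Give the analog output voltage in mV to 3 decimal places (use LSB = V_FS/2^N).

LSB = 1.024 V / 2^12 = 250.00 µV.
Code 0x17E = 382 decimal.
V_out = 0 + 382 × 0.00025 V = 0.0955 V.
= 95.500 mV.

95.500 mV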